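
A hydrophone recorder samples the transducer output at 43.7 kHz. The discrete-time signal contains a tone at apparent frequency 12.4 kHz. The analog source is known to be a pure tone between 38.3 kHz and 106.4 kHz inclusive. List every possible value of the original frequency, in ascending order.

Frequencies that alias to 12.4 kHz are k·fs ± 12.4 kHz for integer k ≥ 0.
k=0: 12.4 kHz.
k=1: 31.3 kHz, 56.1 kHz.
k=2: 75 kHz, 99.8 kHz.
k=3: 118.7 kHz, 143.5 kHz.
Within [38.3 kHz, 106.4 kHz]: 56.1 kHz, 75 kHz, 99.8 kHz.

56.1 kHz, 75 kHz, 99.8 kHz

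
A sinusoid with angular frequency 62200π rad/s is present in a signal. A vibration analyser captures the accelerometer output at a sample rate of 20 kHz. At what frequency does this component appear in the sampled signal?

8.9 kHz

ω = 62200π rad/s → f = ω/(2π) = 31100 Hz = 31.1 kHz.
31.1 kHz mod fs = 11.1 kHz.
11.1 kHz > fs/2 = 10 kHz, folds to fs − 11.1 kHz = 8.9 kHz.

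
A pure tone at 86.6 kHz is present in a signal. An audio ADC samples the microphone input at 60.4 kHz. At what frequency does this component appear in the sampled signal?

26.2 kHz

86.6 kHz mod fs = 26.2 kHz.
26.2 kHz ≤ fs/2 = 30.2 kHz, appears at 26.2 kHz.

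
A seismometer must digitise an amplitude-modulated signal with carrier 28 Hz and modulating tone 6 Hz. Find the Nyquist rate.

AM sidebands sit at fc ± fm = 22 Hz and 34 Hz.
Highest-frequency component: 34 Hz.
Nyquist rate = 2 × 34 Hz = 68 Hz.

68 Hz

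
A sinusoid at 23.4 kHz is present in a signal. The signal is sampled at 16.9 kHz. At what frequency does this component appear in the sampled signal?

6.5 kHz

23.4 kHz mod fs = 6.5 kHz.
6.5 kHz ≤ fs/2 = 8.45 kHz, appears at 6.5 kHz.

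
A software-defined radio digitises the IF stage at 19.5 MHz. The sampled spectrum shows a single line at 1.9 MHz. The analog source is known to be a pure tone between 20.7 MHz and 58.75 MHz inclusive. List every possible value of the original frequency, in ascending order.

21.4 MHz, 37.1 MHz, 40.9 MHz, 56.6 MHz

Frequencies that alias to 1.9 MHz are k·fs ± 1.9 MHz for integer k ≥ 0.
k=0: 1.9 MHz.
k=1: 17.6 MHz, 21.4 MHz.
k=2: 37.1 MHz, 40.9 MHz.
k=3: 56.6 MHz, 60.4 MHz.
k=4: 76.1 MHz, 79.9 MHz.
Within [20.7 MHz, 58.75 MHz]: 21.4 MHz, 37.1 MHz, 40.9 MHz, 56.6 MHz.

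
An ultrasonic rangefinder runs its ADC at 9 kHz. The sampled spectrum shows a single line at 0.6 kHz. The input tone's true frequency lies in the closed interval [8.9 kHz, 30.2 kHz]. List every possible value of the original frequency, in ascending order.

9.6 kHz, 17.4 kHz, 18.6 kHz, 26.4 kHz, 27.6 kHz

Frequencies that alias to 0.6 kHz are k·fs ± 0.6 kHz for integer k ≥ 0.
k=0: 0.6 kHz.
k=1: 8.4 kHz, 9.6 kHz.
k=2: 17.4 kHz, 18.6 kHz.
k=3: 26.4 kHz, 27.6 kHz.
k=4: 35.4 kHz, 36.6 kHz.
Within [8.9 kHz, 30.2 kHz]: 9.6 kHz, 17.4 kHz, 18.6 kHz, 26.4 kHz, 27.6 kHz.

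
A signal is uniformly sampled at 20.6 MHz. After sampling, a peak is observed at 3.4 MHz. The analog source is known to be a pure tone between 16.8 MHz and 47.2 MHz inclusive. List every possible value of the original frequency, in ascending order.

Frequencies that alias to 3.4 MHz are k·fs ± 3.4 MHz for integer k ≥ 0.
k=0: 3.4 MHz.
k=1: 17.2 MHz, 24 MHz.
k=2: 37.8 MHz, 44.6 MHz.
k=3: 58.4 MHz, 65.2 MHz.
Within [16.8 MHz, 47.2 MHz]: 17.2 MHz, 24 MHz, 37.8 MHz, 44.6 MHz.

17.2 MHz, 24 MHz, 37.8 MHz, 44.6 MHz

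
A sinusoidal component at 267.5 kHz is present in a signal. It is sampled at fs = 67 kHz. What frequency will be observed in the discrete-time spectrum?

267.5 kHz mod fs = 66.5 kHz.
66.5 kHz > fs/2 = 33.5 kHz, folds to fs − 66.5 kHz = 0.5 kHz.

0.5 kHz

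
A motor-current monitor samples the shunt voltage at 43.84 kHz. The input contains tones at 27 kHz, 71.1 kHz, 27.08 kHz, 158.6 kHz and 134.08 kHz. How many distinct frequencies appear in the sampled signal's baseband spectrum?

4

fs/2 = 21.92 kHz.
27 kHz > fs/2 = 21.92 kHz, folds to fs − 27 kHz = 16.84 kHz.
71.1 kHz mod fs = 27.26 kHz.
27.26 kHz > fs/2 = 21.92 kHz, folds to fs − 27.26 kHz = 16.58 kHz.
27.08 kHz > fs/2 = 21.92 kHz, folds to fs − 27.08 kHz = 16.76 kHz.
158.6 kHz mod fs = 27.08 kHz.
27.08 kHz > fs/2 = 21.92 kHz, folds to fs − 27.08 kHz = 16.76 kHz.
134.08 kHz mod fs = 2.56 kHz.
2.56 kHz ≤ fs/2 = 21.92 kHz, appears at 2.56 kHz.
Distinct values: {2.56 kHz, 16.58 kHz, 16.76 kHz, 16.84 kHz} → 4.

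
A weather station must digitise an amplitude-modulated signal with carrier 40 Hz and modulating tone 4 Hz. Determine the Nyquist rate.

AM sidebands sit at fc ± fm = 36 Hz and 44 Hz.
Highest-frequency component: 44 Hz.
Nyquist rate = 2 × 44 Hz = 88 Hz.

88 Hz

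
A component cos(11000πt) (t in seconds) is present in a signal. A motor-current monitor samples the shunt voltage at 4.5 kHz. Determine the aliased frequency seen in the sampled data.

ω = 11000π rad/s → f = ω/(2π) = 5500 Hz = 5.5 kHz.
5.5 kHz mod fs = 1 kHz.
1 kHz ≤ fs/2 = 2.25 kHz, appears at 1 kHz.

1 kHz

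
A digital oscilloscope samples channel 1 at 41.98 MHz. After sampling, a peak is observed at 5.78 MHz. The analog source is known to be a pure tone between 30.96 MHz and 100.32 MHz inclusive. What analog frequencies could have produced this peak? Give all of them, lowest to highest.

Frequencies that alias to 5.78 MHz are k·fs ± 5.78 MHz for integer k ≥ 0.
k=0: 5.78 MHz.
k=1: 36.2 MHz, 47.76 MHz.
k=2: 78.18 MHz, 89.74 MHz.
k=3: 120.16 MHz, 131.72 MHz.
Within [30.96 MHz, 100.32 MHz]: 36.2 MHz, 47.76 MHz, 78.18 MHz, 89.74 MHz.

36.2 MHz, 47.76 MHz, 78.18 MHz, 89.74 MHz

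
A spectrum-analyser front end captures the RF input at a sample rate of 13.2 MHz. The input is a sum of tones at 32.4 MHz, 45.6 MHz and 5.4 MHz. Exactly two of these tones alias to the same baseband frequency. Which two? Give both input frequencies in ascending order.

fs/2 = 6.6 MHz.
32.4 MHz mod fs = 6 MHz.
6 MHz ≤ fs/2 = 6.6 MHz, appears at 6 MHz.
45.6 MHz mod fs = 6 MHz.
6 MHz ≤ fs/2 = 6.6 MHz, appears at 6 MHz.
5.4 MHz ≤ fs/2 = 6.6 MHz, passes unchanged.
32.4 MHz and 45.6 MHz both map to 6 MHz.

32.4 MHz, 45.6 MHz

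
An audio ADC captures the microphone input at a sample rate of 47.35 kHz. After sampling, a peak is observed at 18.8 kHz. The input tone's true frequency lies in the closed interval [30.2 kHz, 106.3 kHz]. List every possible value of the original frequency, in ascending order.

66.15 kHz, 75.9 kHz

Frequencies that alias to 18.8 kHz are k·fs ± 18.8 kHz for integer k ≥ 0.
k=0: 18.8 kHz.
k=1: 28.55 kHz, 66.15 kHz.
k=2: 75.9 kHz, 113.5 kHz.
k=3: 123.25 kHz, 160.85 kHz.
Within [30.2 kHz, 106.3 kHz]: 66.15 kHz, 75.9 kHz.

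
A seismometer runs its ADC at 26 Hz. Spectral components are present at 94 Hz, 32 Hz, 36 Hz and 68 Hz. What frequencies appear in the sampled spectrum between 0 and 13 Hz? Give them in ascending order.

fs/2 = 13 Hz.
94 Hz mod fs = 16 Hz.
16 Hz > fs/2 = 13 Hz, folds to fs − 16 Hz = 10 Hz.
32 Hz mod fs = 6 Hz.
6 Hz ≤ fs/2 = 13 Hz, appears at 6 Hz.
36 Hz mod fs = 10 Hz.
10 Hz ≤ fs/2 = 13 Hz, appears at 10 Hz.
68 Hz mod fs = 16 Hz.
16 Hz > fs/2 = 13 Hz, folds to fs − 16 Hz = 10 Hz.
Distinct values: {6 Hz, 10 Hz}.

6 Hz, 10 Hz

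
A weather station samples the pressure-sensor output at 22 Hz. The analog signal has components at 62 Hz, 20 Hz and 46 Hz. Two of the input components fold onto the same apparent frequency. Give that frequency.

2 Hz

fs/2 = 11 Hz.
62 Hz mod fs = 18 Hz.
18 Hz > fs/2 = 11 Hz, folds to fs − 18 Hz = 4 Hz.
20 Hz > fs/2 = 11 Hz, folds to fs − 20 Hz = 2 Hz.
46 Hz mod fs = 2 Hz.
2 Hz ≤ fs/2 = 11 Hz, appears at 2 Hz.
20 Hz and 46 Hz both map to 2 Hz.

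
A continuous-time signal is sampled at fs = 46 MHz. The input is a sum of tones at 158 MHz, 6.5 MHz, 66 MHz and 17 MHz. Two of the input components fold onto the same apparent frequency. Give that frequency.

20 MHz

fs/2 = 23 MHz.
158 MHz mod fs = 20 MHz.
20 MHz ≤ fs/2 = 23 MHz, appears at 20 MHz.
6.5 MHz ≤ fs/2 = 23 MHz, passes unchanged.
66 MHz mod fs = 20 MHz.
20 MHz ≤ fs/2 = 23 MHz, appears at 20 MHz.
17 MHz ≤ fs/2 = 23 MHz, passes unchanged.
66 MHz and 158 MHz both map to 20 MHz.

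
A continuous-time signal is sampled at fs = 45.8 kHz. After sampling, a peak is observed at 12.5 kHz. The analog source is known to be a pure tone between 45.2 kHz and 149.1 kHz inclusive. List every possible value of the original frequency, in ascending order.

58.3 kHz, 79.1 kHz, 104.1 kHz, 124.9 kHz

Frequencies that alias to 12.5 kHz are k·fs ± 12.5 kHz for integer k ≥ 0.
k=0: 12.5 kHz.
k=1: 33.3 kHz, 58.3 kHz.
k=2: 79.1 kHz, 104.1 kHz.
k=3: 124.9 kHz, 149.9 kHz.
k=4: 170.7 kHz, 195.7 kHz.
Within [45.2 kHz, 149.1 kHz]: 58.3 kHz, 79.1 kHz, 104.1 kHz, 124.9 kHz.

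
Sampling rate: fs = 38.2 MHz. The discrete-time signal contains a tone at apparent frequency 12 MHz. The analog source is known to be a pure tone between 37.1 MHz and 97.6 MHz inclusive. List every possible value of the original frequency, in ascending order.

50.2 MHz, 64.4 MHz, 88.4 MHz

Frequencies that alias to 12 MHz are k·fs ± 12 MHz for integer k ≥ 0.
k=0: 12 MHz.
k=1: 26.2 MHz, 50.2 MHz.
k=2: 64.4 MHz, 88.4 MHz.
k=3: 102.6 MHz, 126.6 MHz.
Within [37.1 MHz, 97.6 MHz]: 50.2 MHz, 64.4 MHz, 88.4 MHz.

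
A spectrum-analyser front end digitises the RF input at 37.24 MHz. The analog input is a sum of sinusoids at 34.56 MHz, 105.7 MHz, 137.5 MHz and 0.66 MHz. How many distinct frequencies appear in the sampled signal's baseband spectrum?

4

fs/2 = 18.62 MHz.
34.56 MHz > fs/2 = 18.62 MHz, folds to fs − 34.56 MHz = 2.68 MHz.
105.7 MHz mod fs = 31.22 MHz.
31.22 MHz > fs/2 = 18.62 MHz, folds to fs − 31.22 MHz = 6.02 MHz.
137.5 MHz mod fs = 25.78 MHz.
25.78 MHz > fs/2 = 18.62 MHz, folds to fs − 25.78 MHz = 11.46 MHz.
0.66 MHz ≤ fs/2 = 18.62 MHz, passes unchanged.
Distinct values: {0.66 MHz, 2.68 MHz, 6.02 MHz, 11.46 MHz} → 4.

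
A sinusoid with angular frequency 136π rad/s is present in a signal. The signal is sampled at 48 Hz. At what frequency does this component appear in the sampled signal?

20 Hz

ω = 136π rad/s → f = ω/(2π) = 68 Hz.
68 Hz mod fs = 20 Hz.
20 Hz ≤ fs/2 = 24 Hz, appears at 20 Hz.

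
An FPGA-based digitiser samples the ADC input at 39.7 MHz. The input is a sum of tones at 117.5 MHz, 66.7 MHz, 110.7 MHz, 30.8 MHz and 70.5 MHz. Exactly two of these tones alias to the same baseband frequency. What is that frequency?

fs/2 = 19.85 MHz.
117.5 MHz mod fs = 38.1 MHz.
38.1 MHz > fs/2 = 19.85 MHz, folds to fs − 38.1 MHz = 1.6 MHz.
66.7 MHz mod fs = 27 MHz.
27 MHz > fs/2 = 19.85 MHz, folds to fs − 27 MHz = 12.7 MHz.
110.7 MHz mod fs = 31.3 MHz.
31.3 MHz > fs/2 = 19.85 MHz, folds to fs − 31.3 MHz = 8.4 MHz.
30.8 MHz > fs/2 = 19.85 MHz, folds to fs − 30.8 MHz = 8.9 MHz.
70.5 MHz mod fs = 30.8 MHz.
30.8 MHz > fs/2 = 19.85 MHz, folds to fs − 30.8 MHz = 8.9 MHz.
30.8 MHz and 70.5 MHz both map to 8.9 MHz.

8.9 MHz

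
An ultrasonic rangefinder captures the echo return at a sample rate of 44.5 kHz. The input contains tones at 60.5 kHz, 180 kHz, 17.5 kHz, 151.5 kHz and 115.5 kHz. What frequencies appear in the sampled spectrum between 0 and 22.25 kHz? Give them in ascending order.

fs/2 = 22.25 kHz.
60.5 kHz mod fs = 16 kHz.
16 kHz ≤ fs/2 = 22.25 kHz, appears at 16 kHz.
180 kHz mod fs = 2 kHz.
2 kHz ≤ fs/2 = 22.25 kHz, appears at 2 kHz.
17.5 kHz ≤ fs/2 = 22.25 kHz, passes unchanged.
151.5 kHz mod fs = 18 kHz.
18 kHz ≤ fs/2 = 22.25 kHz, appears at 18 kHz.
115.5 kHz mod fs = 26.5 kHz.
26.5 kHz > fs/2 = 22.25 kHz, folds to fs − 26.5 kHz = 18 kHz.
Distinct values: {2 kHz, 16 kHz, 17.5 kHz, 18 kHz}.

2 kHz, 16 kHz, 17.5 kHz, 18 kHz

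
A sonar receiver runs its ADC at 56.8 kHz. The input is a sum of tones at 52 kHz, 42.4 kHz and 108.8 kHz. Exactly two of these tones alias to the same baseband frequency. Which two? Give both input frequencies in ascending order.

fs/2 = 28.4 kHz.
52 kHz > fs/2 = 28.4 kHz, folds to fs − 52 kHz = 4.8 kHz.
42.4 kHz > fs/2 = 28.4 kHz, folds to fs − 42.4 kHz = 14.4 kHz.
108.8 kHz mod fs = 52 kHz.
52 kHz > fs/2 = 28.4 kHz, folds to fs − 52 kHz = 4.8 kHz.
52 kHz and 108.8 kHz both map to 4.8 kHz.

52 kHz, 108.8 kHz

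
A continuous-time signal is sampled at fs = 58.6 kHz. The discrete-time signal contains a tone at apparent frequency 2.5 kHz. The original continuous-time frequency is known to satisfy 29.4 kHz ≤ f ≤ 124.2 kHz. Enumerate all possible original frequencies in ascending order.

56.1 kHz, 61.1 kHz, 114.7 kHz, 119.7 kHz

Frequencies that alias to 2.5 kHz are k·fs ± 2.5 kHz for integer k ≥ 0.
k=0: 2.5 kHz.
k=1: 56.1 kHz, 61.1 kHz.
k=2: 114.7 kHz, 119.7 kHz.
k=3: 173.3 kHz, 178.3 kHz.
Within [29.4 kHz, 124.2 kHz]: 56.1 kHz, 61.1 kHz, 114.7 kHz, 119.7 kHz.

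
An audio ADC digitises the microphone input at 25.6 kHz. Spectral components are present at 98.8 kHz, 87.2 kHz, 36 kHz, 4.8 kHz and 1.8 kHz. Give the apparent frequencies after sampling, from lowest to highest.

fs/2 = 12.8 kHz.
98.8 kHz mod fs = 22 kHz.
22 kHz > fs/2 = 12.8 kHz, folds to fs − 22 kHz = 3.6 kHz.
87.2 kHz mod fs = 10.4 kHz.
10.4 kHz ≤ fs/2 = 12.8 kHz, appears at 10.4 kHz.
36 kHz mod fs = 10.4 kHz.
10.4 kHz ≤ fs/2 = 12.8 kHz, appears at 10.4 kHz.
4.8 kHz ≤ fs/2 = 12.8 kHz, passes unchanged.
1.8 kHz ≤ fs/2 = 12.8 kHz, passes unchanged.
Distinct values: {1.8 kHz, 3.6 kHz, 4.8 kHz, 10.4 kHz}.

1.8 kHz, 3.6 kHz, 4.8 kHz, 10.4 kHz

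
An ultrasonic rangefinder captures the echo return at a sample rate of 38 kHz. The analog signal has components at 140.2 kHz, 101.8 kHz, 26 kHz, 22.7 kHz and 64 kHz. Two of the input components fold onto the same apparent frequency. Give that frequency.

fs/2 = 19 kHz.
140.2 kHz mod fs = 26.2 kHz.
26.2 kHz > fs/2 = 19 kHz, folds to fs − 26.2 kHz = 11.8 kHz.
101.8 kHz mod fs = 25.8 kHz.
25.8 kHz > fs/2 = 19 kHz, folds to fs − 25.8 kHz = 12.2 kHz.
26 kHz > fs/2 = 19 kHz, folds to fs − 26 kHz = 12 kHz.
22.7 kHz > fs/2 = 19 kHz, folds to fs − 22.7 kHz = 15.3 kHz.
64 kHz mod fs = 26 kHz.
26 kHz > fs/2 = 19 kHz, folds to fs − 26 kHz = 12 kHz.
26 kHz and 64 kHz both map to 12 kHz.

12 kHz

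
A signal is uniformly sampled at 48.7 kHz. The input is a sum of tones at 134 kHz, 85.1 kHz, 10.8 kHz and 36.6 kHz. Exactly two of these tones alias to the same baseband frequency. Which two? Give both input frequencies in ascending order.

fs/2 = 24.35 kHz.
134 kHz mod fs = 36.6 kHz.
36.6 kHz > fs/2 = 24.35 kHz, folds to fs − 36.6 kHz = 12.1 kHz.
85.1 kHz mod fs = 36.4 kHz.
36.4 kHz > fs/2 = 24.35 kHz, folds to fs − 36.4 kHz = 12.3 kHz.
10.8 kHz ≤ fs/2 = 24.35 kHz, passes unchanged.
36.6 kHz > fs/2 = 24.35 kHz, folds to fs − 36.6 kHz = 12.1 kHz.
36.6 kHz and 134 kHz both map to 12.1 kHz.

36.6 kHz, 134 kHz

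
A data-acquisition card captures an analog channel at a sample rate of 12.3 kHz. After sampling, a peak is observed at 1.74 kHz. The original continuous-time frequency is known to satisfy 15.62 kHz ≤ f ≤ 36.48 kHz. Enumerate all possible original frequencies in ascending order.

22.86 kHz, 26.34 kHz, 35.16 kHz

Frequencies that alias to 1.74 kHz are k·fs ± 1.74 kHz for integer k ≥ 0.
k=0: 1.74 kHz.
k=1: 10.56 kHz, 14.04 kHz.
k=2: 22.86 kHz, 26.34 kHz.
k=3: 35.16 kHz, 38.64 kHz.
k=4: 47.46 kHz, 50.94 kHz.
Within [15.62 kHz, 36.48 kHz]: 22.86 kHz, 26.34 kHz, 35.16 kHz.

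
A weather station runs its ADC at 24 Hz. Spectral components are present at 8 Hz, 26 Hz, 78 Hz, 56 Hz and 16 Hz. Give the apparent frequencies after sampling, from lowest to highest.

fs/2 = 12 Hz.
8 Hz ≤ fs/2 = 12 Hz, passes unchanged.
26 Hz mod fs = 2 Hz.
2 Hz ≤ fs/2 = 12 Hz, appears at 2 Hz.
78 Hz mod fs = 6 Hz.
6 Hz ≤ fs/2 = 12 Hz, appears at 6 Hz.
56 Hz mod fs = 8 Hz.
8 Hz ≤ fs/2 = 12 Hz, appears at 8 Hz.
16 Hz > fs/2 = 12 Hz, folds to fs − 16 Hz = 8 Hz.
Distinct values: {2 Hz, 6 Hz, 8 Hz}.

2 Hz, 6 Hz, 8 Hz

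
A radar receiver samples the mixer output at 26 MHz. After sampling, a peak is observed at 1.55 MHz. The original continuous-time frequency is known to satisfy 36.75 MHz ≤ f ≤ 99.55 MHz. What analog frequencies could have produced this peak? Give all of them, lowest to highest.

Frequencies that alias to 1.55 MHz are k·fs ± 1.55 MHz for integer k ≥ 0.
k=0: 1.55 MHz.
k=1: 24.45 MHz, 27.55 MHz.
k=2: 50.45 MHz, 53.55 MHz.
k=3: 76.45 MHz, 79.55 MHz.
k=4: 102.45 MHz, 105.55 MHz.
Within [36.75 MHz, 99.55 MHz]: 50.45 MHz, 53.55 MHz, 76.45 MHz, 79.55 MHz.

50.45 MHz, 53.55 MHz, 76.45 MHz, 79.55 MHz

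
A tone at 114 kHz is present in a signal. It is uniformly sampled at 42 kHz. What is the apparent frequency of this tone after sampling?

12 kHz

114 kHz mod fs = 30 kHz.
30 kHz > fs/2 = 21 kHz, folds to fs − 30 kHz = 12 kHz.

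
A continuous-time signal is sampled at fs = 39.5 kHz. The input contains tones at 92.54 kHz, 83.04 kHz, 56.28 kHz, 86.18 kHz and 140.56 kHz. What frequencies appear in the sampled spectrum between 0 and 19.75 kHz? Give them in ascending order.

4.04 kHz, 7.18 kHz, 13.54 kHz, 16.78 kHz, 17.44 kHz

fs/2 = 19.75 kHz.
92.54 kHz mod fs = 13.54 kHz.
13.54 kHz ≤ fs/2 = 19.75 kHz, appears at 13.54 kHz.
83.04 kHz mod fs = 4.04 kHz.
4.04 kHz ≤ fs/2 = 19.75 kHz, appears at 4.04 kHz.
56.28 kHz mod fs = 16.78 kHz.
16.78 kHz ≤ fs/2 = 19.75 kHz, appears at 16.78 kHz.
86.18 kHz mod fs = 7.18 kHz.
7.18 kHz ≤ fs/2 = 19.75 kHz, appears at 7.18 kHz.
140.56 kHz mod fs = 22.06 kHz.
22.06 kHz > fs/2 = 19.75 kHz, folds to fs − 22.06 kHz = 17.44 kHz.
Distinct values: {4.04 kHz, 7.18 kHz, 13.54 kHz, 16.78 kHz, 17.44 kHz}.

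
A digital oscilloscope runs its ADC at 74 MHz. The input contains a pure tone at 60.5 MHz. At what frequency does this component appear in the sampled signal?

60.5 MHz > fs/2 = 37 MHz, folds to fs − 60.5 MHz = 13.5 MHz.

13.5 MHz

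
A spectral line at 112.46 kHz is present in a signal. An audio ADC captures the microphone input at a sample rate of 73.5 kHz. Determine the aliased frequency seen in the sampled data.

34.54 kHz

112.46 kHz mod fs = 38.96 kHz.
38.96 kHz > fs/2 = 36.75 kHz, folds to fs − 38.96 kHz = 34.54 kHz.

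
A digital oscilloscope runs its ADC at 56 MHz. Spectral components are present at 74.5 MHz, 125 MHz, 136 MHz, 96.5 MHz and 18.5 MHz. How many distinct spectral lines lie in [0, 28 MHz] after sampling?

4

fs/2 = 28 MHz.
74.5 MHz mod fs = 18.5 MHz.
18.5 MHz ≤ fs/2 = 28 MHz, appears at 18.5 MHz.
125 MHz mod fs = 13 MHz.
13 MHz ≤ fs/2 = 28 MHz, appears at 13 MHz.
136 MHz mod fs = 24 MHz.
24 MHz ≤ fs/2 = 28 MHz, appears at 24 MHz.
96.5 MHz mod fs = 40.5 MHz.
40.5 MHz > fs/2 = 28 MHz, folds to fs − 40.5 MHz = 15.5 MHz.
18.5 MHz ≤ fs/2 = 28 MHz, passes unchanged.
Distinct values: {13 MHz, 15.5 MHz, 18.5 MHz, 24 MHz} → 4.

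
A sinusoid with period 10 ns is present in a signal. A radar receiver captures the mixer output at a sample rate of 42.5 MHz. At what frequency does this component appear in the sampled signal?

15 MHz

T = 10 ns → f = 1/T = 100 MHz.
100 MHz mod fs = 15 MHz.
15 MHz ≤ fs/2 = 21.25 MHz, appears at 15 MHz.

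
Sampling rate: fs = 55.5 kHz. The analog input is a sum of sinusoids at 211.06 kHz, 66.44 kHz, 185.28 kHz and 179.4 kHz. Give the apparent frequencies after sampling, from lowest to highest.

fs/2 = 27.75 kHz.
211.06 kHz mod fs = 44.56 kHz.
44.56 kHz > fs/2 = 27.75 kHz, folds to fs − 44.56 kHz = 10.94 kHz.
66.44 kHz mod fs = 10.94 kHz.
10.94 kHz ≤ fs/2 = 27.75 kHz, appears at 10.94 kHz.
185.28 kHz mod fs = 18.78 kHz.
18.78 kHz ≤ fs/2 = 27.75 kHz, appears at 18.78 kHz.
179.4 kHz mod fs = 12.9 kHz.
12.9 kHz ≤ fs/2 = 27.75 kHz, appears at 12.9 kHz.
Distinct values: {10.94 kHz, 12.9 kHz, 18.78 kHz}.

10.94 kHz, 12.9 kHz, 18.78 kHz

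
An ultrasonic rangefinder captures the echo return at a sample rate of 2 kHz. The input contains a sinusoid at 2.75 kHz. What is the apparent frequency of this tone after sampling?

0.75 kHz

2.75 kHz mod fs = 0.75 kHz.
0.75 kHz ≤ fs/2 = 1 kHz, appears at 0.75 kHz.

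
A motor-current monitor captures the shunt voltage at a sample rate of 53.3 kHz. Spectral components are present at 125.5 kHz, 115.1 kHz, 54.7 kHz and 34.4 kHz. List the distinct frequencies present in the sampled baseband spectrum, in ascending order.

1.4 kHz, 8.5 kHz, 18.9 kHz

fs/2 = 26.65 kHz.
125.5 kHz mod fs = 18.9 kHz.
18.9 kHz ≤ fs/2 = 26.65 kHz, appears at 18.9 kHz.
115.1 kHz mod fs = 8.5 kHz.
8.5 kHz ≤ fs/2 = 26.65 kHz, appears at 8.5 kHz.
54.7 kHz mod fs = 1.4 kHz.
1.4 kHz ≤ fs/2 = 26.65 kHz, appears at 1.4 kHz.
34.4 kHz > fs/2 = 26.65 kHz, folds to fs − 34.4 kHz = 18.9 kHz.
Distinct values: {1.4 kHz, 8.5 kHz, 18.9 kHz}.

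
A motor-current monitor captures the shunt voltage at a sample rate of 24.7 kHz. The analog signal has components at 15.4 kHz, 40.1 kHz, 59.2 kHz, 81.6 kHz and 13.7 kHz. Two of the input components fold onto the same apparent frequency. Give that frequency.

fs/2 = 12.35 kHz.
15.4 kHz > fs/2 = 12.35 kHz, folds to fs − 15.4 kHz = 9.3 kHz.
40.1 kHz mod fs = 15.4 kHz.
15.4 kHz > fs/2 = 12.35 kHz, folds to fs − 15.4 kHz = 9.3 kHz.
59.2 kHz mod fs = 9.8 kHz.
9.8 kHz ≤ fs/2 = 12.35 kHz, appears at 9.8 kHz.
81.6 kHz mod fs = 7.5 kHz.
7.5 kHz ≤ fs/2 = 12.35 kHz, appears at 7.5 kHz.
13.7 kHz > fs/2 = 12.35 kHz, folds to fs − 13.7 kHz = 11 kHz.
15.4 kHz and 40.1 kHz both map to 9.3 kHz.

9.3 kHz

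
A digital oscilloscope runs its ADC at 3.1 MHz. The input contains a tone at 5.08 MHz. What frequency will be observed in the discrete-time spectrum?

1.12 MHz

5.08 MHz mod fs = 1.98 MHz.
1.98 MHz > fs/2 = 1.55 MHz, folds to fs − 1.98 MHz = 1.12 MHz.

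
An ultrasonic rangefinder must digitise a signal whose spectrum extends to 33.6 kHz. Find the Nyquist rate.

67.2 kHz

Nyquist rate = 2 × 33.6 kHz = 67.2 kHz.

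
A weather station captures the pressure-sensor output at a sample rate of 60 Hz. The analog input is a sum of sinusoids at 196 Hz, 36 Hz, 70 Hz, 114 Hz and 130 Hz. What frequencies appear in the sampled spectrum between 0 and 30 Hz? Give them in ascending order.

fs/2 = 30 Hz.
196 Hz mod fs = 16 Hz.
16 Hz ≤ fs/2 = 30 Hz, appears at 16 Hz.
36 Hz > fs/2 = 30 Hz, folds to fs − 36 Hz = 24 Hz.
70 Hz mod fs = 10 Hz.
10 Hz ≤ fs/2 = 30 Hz, appears at 10 Hz.
114 Hz mod fs = 54 Hz.
54 Hz > fs/2 = 30 Hz, folds to fs − 54 Hz = 6 Hz.
130 Hz mod fs = 10 Hz.
10 Hz ≤ fs/2 = 30 Hz, appears at 10 Hz.
Distinct values: {6 Hz, 10 Hz, 16 Hz, 24 Hz}.

6 Hz, 10 Hz, 16 Hz, 24 Hz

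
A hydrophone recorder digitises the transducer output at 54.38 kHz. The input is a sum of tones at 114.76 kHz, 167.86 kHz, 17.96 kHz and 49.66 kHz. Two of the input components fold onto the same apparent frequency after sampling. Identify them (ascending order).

fs/2 = 27.19 kHz.
114.76 kHz mod fs = 6 kHz.
6 kHz ≤ fs/2 = 27.19 kHz, appears at 6 kHz.
167.86 kHz mod fs = 4.72 kHz.
4.72 kHz ≤ fs/2 = 27.19 kHz, appears at 4.72 kHz.
17.96 kHz ≤ fs/2 = 27.19 kHz, passes unchanged.
49.66 kHz > fs/2 = 27.19 kHz, folds to fs − 49.66 kHz = 4.72 kHz.
49.66 kHz and 167.86 kHz both map to 4.72 kHz.

49.66 kHz, 167.86 kHz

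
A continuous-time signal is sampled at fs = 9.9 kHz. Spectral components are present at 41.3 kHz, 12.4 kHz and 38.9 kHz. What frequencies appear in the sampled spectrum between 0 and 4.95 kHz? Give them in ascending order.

0.7 kHz, 1.7 kHz, 2.5 kHz

fs/2 = 4.95 kHz.
41.3 kHz mod fs = 1.7 kHz.
1.7 kHz ≤ fs/2 = 4.95 kHz, appears at 1.7 kHz.
12.4 kHz mod fs = 2.5 kHz.
2.5 kHz ≤ fs/2 = 4.95 kHz, appears at 2.5 kHz.
38.9 kHz mod fs = 9.2 kHz.
9.2 kHz > fs/2 = 4.95 kHz, folds to fs − 9.2 kHz = 0.7 kHz.
Distinct values: {0.7 kHz, 1.7 kHz, 2.5 kHz}.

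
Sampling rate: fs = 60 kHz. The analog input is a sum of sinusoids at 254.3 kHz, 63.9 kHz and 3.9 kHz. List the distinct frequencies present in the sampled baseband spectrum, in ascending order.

3.9 kHz, 14.3 kHz

fs/2 = 30 kHz.
254.3 kHz mod fs = 14.3 kHz.
14.3 kHz ≤ fs/2 = 30 kHz, appears at 14.3 kHz.
63.9 kHz mod fs = 3.9 kHz.
3.9 kHz ≤ fs/2 = 30 kHz, appears at 3.9 kHz.
3.9 kHz ≤ fs/2 = 30 kHz, passes unchanged.
Distinct values: {3.9 kHz, 14.3 kHz}.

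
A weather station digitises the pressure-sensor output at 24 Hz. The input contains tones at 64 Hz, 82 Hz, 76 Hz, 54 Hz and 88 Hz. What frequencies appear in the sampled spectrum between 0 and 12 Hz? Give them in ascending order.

fs/2 = 12 Hz.
64 Hz mod fs = 16 Hz.
16 Hz > fs/2 = 12 Hz, folds to fs − 16 Hz = 8 Hz.
82 Hz mod fs = 10 Hz.
10 Hz ≤ fs/2 = 12 Hz, appears at 10 Hz.
76 Hz mod fs = 4 Hz.
4 Hz ≤ fs/2 = 12 Hz, appears at 4 Hz.
54 Hz mod fs = 6 Hz.
6 Hz ≤ fs/2 = 12 Hz, appears at 6 Hz.
88 Hz mod fs = 16 Hz.
16 Hz > fs/2 = 12 Hz, folds to fs − 16 Hz = 8 Hz.
Distinct values: {4 Hz, 6 Hz, 8 Hz, 10 Hz}.

4 Hz, 6 Hz, 8 Hz, 10 Hz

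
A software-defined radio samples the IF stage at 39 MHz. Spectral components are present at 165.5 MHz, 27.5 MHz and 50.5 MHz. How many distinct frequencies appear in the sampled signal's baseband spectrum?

fs/2 = 19.5 MHz.
165.5 MHz mod fs = 9.5 MHz.
9.5 MHz ≤ fs/2 = 19.5 MHz, appears at 9.5 MHz.
27.5 MHz > fs/2 = 19.5 MHz, folds to fs − 27.5 MHz = 11.5 MHz.
50.5 MHz mod fs = 11.5 MHz.
11.5 MHz ≤ fs/2 = 19.5 MHz, appears at 11.5 MHz.
Distinct values: {9.5 MHz, 11.5 MHz} → 2.

2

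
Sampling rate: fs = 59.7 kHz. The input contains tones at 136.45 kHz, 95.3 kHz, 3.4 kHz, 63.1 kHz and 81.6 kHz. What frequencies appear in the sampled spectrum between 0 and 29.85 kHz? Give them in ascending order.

fs/2 = 29.85 kHz.
136.45 kHz mod fs = 17.05 kHz.
17.05 kHz ≤ fs/2 = 29.85 kHz, appears at 17.05 kHz.
95.3 kHz mod fs = 35.6 kHz.
35.6 kHz > fs/2 = 29.85 kHz, folds to fs − 35.6 kHz = 24.1 kHz.
3.4 kHz ≤ fs/2 = 29.85 kHz, passes unchanged.
63.1 kHz mod fs = 3.4 kHz.
3.4 kHz ≤ fs/2 = 29.85 kHz, appears at 3.4 kHz.
81.6 kHz mod fs = 21.9 kHz.
21.9 kHz ≤ fs/2 = 29.85 kHz, appears at 21.9 kHz.
Distinct values: {3.4 kHz, 17.05 kHz, 21.9 kHz, 24.1 kHz}.

3.4 kHz, 17.05 kHz, 21.9 kHz, 24.1 kHz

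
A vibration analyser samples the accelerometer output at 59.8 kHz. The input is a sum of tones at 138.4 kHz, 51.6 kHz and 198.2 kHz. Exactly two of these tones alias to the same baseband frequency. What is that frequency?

fs/2 = 29.9 kHz.
138.4 kHz mod fs = 18.8 kHz.
18.8 kHz ≤ fs/2 = 29.9 kHz, appears at 18.8 kHz.
51.6 kHz > fs/2 = 29.9 kHz, folds to fs − 51.6 kHz = 8.2 kHz.
198.2 kHz mod fs = 18.8 kHz.
18.8 kHz ≤ fs/2 = 29.9 kHz, appears at 18.8 kHz.
138.4 kHz and 198.2 kHz both map to 18.8 kHz.

18.8 kHz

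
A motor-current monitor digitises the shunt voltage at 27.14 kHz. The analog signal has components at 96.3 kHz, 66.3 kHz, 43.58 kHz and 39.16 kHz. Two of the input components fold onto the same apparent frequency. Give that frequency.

fs/2 = 13.57 kHz.
96.3 kHz mod fs = 14.88 kHz.
14.88 kHz > fs/2 = 13.57 kHz, folds to fs − 14.88 kHz = 12.26 kHz.
66.3 kHz mod fs = 12.02 kHz.
12.02 kHz ≤ fs/2 = 13.57 kHz, appears at 12.02 kHz.
43.58 kHz mod fs = 16.44 kHz.
16.44 kHz > fs/2 = 13.57 kHz, folds to fs − 16.44 kHz = 10.7 kHz.
39.16 kHz mod fs = 12.02 kHz.
12.02 kHz ≤ fs/2 = 13.57 kHz, appears at 12.02 kHz.
39.16 kHz and 66.3 kHz both map to 12.02 kHz.

12.02 kHz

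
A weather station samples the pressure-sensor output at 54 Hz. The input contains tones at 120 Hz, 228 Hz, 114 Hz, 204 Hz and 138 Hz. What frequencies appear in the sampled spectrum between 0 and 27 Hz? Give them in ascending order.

6 Hz, 12 Hz, 24 Hz

fs/2 = 27 Hz.
120 Hz mod fs = 12 Hz.
12 Hz ≤ fs/2 = 27 Hz, appears at 12 Hz.
228 Hz mod fs = 12 Hz.
12 Hz ≤ fs/2 = 27 Hz, appears at 12 Hz.
114 Hz mod fs = 6 Hz.
6 Hz ≤ fs/2 = 27 Hz, appears at 6 Hz.
204 Hz mod fs = 42 Hz.
42 Hz > fs/2 = 27 Hz, folds to fs − 42 Hz = 12 Hz.
138 Hz mod fs = 30 Hz.
30 Hz > fs/2 = 27 Hz, folds to fs − 30 Hz = 24 Hz.
Distinct values: {6 Hz, 12 Hz, 24 Hz}.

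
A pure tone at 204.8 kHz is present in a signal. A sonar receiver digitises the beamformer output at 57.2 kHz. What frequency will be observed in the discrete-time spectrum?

204.8 kHz mod fs = 33.2 kHz.
33.2 kHz > fs/2 = 28.6 kHz, folds to fs − 33.2 kHz = 24 kHz.

24 kHz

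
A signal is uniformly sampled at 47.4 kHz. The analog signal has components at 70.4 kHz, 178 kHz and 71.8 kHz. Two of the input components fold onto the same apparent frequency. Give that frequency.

fs/2 = 23.7 kHz.
70.4 kHz mod fs = 23 kHz.
23 kHz ≤ fs/2 = 23.7 kHz, appears at 23 kHz.
178 kHz mod fs = 35.8 kHz.
35.8 kHz > fs/2 = 23.7 kHz, folds to fs − 35.8 kHz = 11.6 kHz.
71.8 kHz mod fs = 24.4 kHz.
24.4 kHz > fs/2 = 23.7 kHz, folds to fs − 24.4 kHz = 23 kHz.
70.4 kHz and 71.8 kHz both map to 23 kHz.

23 kHz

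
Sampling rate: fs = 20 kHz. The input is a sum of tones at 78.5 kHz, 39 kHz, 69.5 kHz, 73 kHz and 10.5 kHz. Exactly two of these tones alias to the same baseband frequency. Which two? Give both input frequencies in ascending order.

fs/2 = 10 kHz.
78.5 kHz mod fs = 18.5 kHz.
18.5 kHz > fs/2 = 10 kHz, folds to fs − 18.5 kHz = 1.5 kHz.
39 kHz mod fs = 19 kHz.
19 kHz > fs/2 = 10 kHz, folds to fs − 19 kHz = 1 kHz.
69.5 kHz mod fs = 9.5 kHz.
9.5 kHz ≤ fs/2 = 10 kHz, appears at 9.5 kHz.
73 kHz mod fs = 13 kHz.
13 kHz > fs/2 = 10 kHz, folds to fs − 13 kHz = 7 kHz.
10.5 kHz > fs/2 = 10 kHz, folds to fs − 10.5 kHz = 9.5 kHz.
10.5 kHz and 69.5 kHz both map to 9.5 kHz.

10.5 kHz, 69.5 kHz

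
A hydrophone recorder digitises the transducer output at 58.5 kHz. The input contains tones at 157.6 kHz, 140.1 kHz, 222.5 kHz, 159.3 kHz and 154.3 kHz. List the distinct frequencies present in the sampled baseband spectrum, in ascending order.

11.5 kHz, 16.2 kHz, 17.9 kHz, 21.2 kHz, 23.1 kHz

fs/2 = 29.25 kHz.
157.6 kHz mod fs = 40.6 kHz.
40.6 kHz > fs/2 = 29.25 kHz, folds to fs − 40.6 kHz = 17.9 kHz.
140.1 kHz mod fs = 23.1 kHz.
23.1 kHz ≤ fs/2 = 29.25 kHz, appears at 23.1 kHz.
222.5 kHz mod fs = 47 kHz.
47 kHz > fs/2 = 29.25 kHz, folds to fs − 47 kHz = 11.5 kHz.
159.3 kHz mod fs = 42.3 kHz.
42.3 kHz > fs/2 = 29.25 kHz, folds to fs − 42.3 kHz = 16.2 kHz.
154.3 kHz mod fs = 37.3 kHz.
37.3 kHz > fs/2 = 29.25 kHz, folds to fs − 37.3 kHz = 21.2 kHz.
Distinct values: {11.5 kHz, 16.2 kHz, 17.9 kHz, 21.2 kHz, 23.1 kHz}.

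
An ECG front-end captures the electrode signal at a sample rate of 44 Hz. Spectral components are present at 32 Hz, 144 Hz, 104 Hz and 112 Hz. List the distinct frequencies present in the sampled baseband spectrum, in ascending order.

fs/2 = 22 Hz.
32 Hz > fs/2 = 22 Hz, folds to fs − 32 Hz = 12 Hz.
144 Hz mod fs = 12 Hz.
12 Hz ≤ fs/2 = 22 Hz, appears at 12 Hz.
104 Hz mod fs = 16 Hz.
16 Hz ≤ fs/2 = 22 Hz, appears at 16 Hz.
112 Hz mod fs = 24 Hz.
24 Hz > fs/2 = 22 Hz, folds to fs − 24 Hz = 20 Hz.
Distinct values: {12 Hz, 16 Hz, 20 Hz}.

12 Hz, 16 Hz, 20 Hz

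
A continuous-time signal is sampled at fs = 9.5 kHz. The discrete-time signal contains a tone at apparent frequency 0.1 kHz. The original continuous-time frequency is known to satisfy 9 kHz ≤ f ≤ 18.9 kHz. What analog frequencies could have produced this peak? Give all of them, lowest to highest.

Frequencies that alias to 0.1 kHz are k·fs ± 0.1 kHz for integer k ≥ 0.
k=0: 0.1 kHz.
k=1: 9.4 kHz, 9.6 kHz.
k=2: 18.9 kHz, 19.1 kHz.
k=3: 28.4 kHz, 28.6 kHz.
Within [9 kHz, 18.9 kHz]: 9.4 kHz, 9.6 kHz, 18.9 kHz.

9.4 kHz, 9.6 kHz, 18.9 kHz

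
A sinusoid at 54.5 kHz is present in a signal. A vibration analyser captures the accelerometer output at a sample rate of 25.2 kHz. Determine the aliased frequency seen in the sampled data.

54.5 kHz mod fs = 4.1 kHz.
4.1 kHz ≤ fs/2 = 12.6 kHz, appears at 4.1 kHz.

4.1 kHz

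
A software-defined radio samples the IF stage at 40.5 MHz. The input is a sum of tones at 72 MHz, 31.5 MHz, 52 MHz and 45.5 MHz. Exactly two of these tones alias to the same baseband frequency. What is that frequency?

9 MHz

fs/2 = 20.25 MHz.
72 MHz mod fs = 31.5 MHz.
31.5 MHz > fs/2 = 20.25 MHz, folds to fs − 31.5 MHz = 9 MHz.
31.5 MHz > fs/2 = 20.25 MHz, folds to fs − 31.5 MHz = 9 MHz.
52 MHz mod fs = 11.5 MHz.
11.5 MHz ≤ fs/2 = 20.25 MHz, appears at 11.5 MHz.
45.5 MHz mod fs = 5 MHz.
5 MHz ≤ fs/2 = 20.25 MHz, appears at 5 MHz.
31.5 MHz and 72 MHz both map to 9 MHz.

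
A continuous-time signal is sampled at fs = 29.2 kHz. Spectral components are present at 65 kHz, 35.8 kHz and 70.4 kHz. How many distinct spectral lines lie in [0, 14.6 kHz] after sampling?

fs/2 = 14.6 kHz.
65 kHz mod fs = 6.6 kHz.
6.6 kHz ≤ fs/2 = 14.6 kHz, appears at 6.6 kHz.
35.8 kHz mod fs = 6.6 kHz.
6.6 kHz ≤ fs/2 = 14.6 kHz, appears at 6.6 kHz.
70.4 kHz mod fs = 12 kHz.
12 kHz ≤ fs/2 = 14.6 kHz, appears at 12 kHz.
Distinct values: {6.6 kHz, 12 kHz} → 2.

2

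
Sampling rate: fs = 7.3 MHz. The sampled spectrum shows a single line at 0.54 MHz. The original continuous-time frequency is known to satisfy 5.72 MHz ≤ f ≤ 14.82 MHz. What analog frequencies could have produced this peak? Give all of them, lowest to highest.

6.76 MHz, 7.84 MHz, 14.06 MHz

Frequencies that alias to 0.54 MHz are k·fs ± 0.54 MHz for integer k ≥ 0.
k=0: 0.54 MHz.
k=1: 6.76 MHz, 7.84 MHz.
k=2: 14.06 MHz, 15.14 MHz.
k=3: 21.36 MHz, 22.44 MHz.
Within [5.72 MHz, 14.82 MHz]: 6.76 MHz, 7.84 MHz, 14.06 MHz.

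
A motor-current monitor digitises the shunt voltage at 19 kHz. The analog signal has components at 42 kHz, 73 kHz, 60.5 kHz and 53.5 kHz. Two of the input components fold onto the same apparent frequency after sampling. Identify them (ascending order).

53.5 kHz, 60.5 kHz

fs/2 = 9.5 kHz.
42 kHz mod fs = 4 kHz.
4 kHz ≤ fs/2 = 9.5 kHz, appears at 4 kHz.
73 kHz mod fs = 16 kHz.
16 kHz > fs/2 = 9.5 kHz, folds to fs − 16 kHz = 3 kHz.
60.5 kHz mod fs = 3.5 kHz.
3.5 kHz ≤ fs/2 = 9.5 kHz, appears at 3.5 kHz.
53.5 kHz mod fs = 15.5 kHz.
15.5 kHz > fs/2 = 9.5 kHz, folds to fs − 15.5 kHz = 3.5 kHz.
53.5 kHz and 60.5 kHz both map to 3.5 kHz.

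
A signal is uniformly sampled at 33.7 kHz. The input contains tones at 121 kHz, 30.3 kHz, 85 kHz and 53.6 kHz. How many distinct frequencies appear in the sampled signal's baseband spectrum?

fs/2 = 16.85 kHz.
121 kHz mod fs = 19.9 kHz.
19.9 kHz > fs/2 = 16.85 kHz, folds to fs − 19.9 kHz = 13.8 kHz.
30.3 kHz > fs/2 = 16.85 kHz, folds to fs − 30.3 kHz = 3.4 kHz.
85 kHz mod fs = 17.6 kHz.
17.6 kHz > fs/2 = 16.85 kHz, folds to fs − 17.6 kHz = 16.1 kHz.
53.6 kHz mod fs = 19.9 kHz.
19.9 kHz > fs/2 = 16.85 kHz, folds to fs − 19.9 kHz = 13.8 kHz.
Distinct values: {3.4 kHz, 13.8 kHz, 16.1 kHz} → 3.

3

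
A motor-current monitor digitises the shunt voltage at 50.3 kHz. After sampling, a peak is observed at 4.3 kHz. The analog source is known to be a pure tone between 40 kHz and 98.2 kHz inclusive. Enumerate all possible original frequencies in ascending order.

Frequencies that alias to 4.3 kHz are k·fs ± 4.3 kHz for integer k ≥ 0.
k=0: 4.3 kHz.
k=1: 46 kHz, 54.6 kHz.
k=2: 96.3 kHz, 104.9 kHz.
k=3: 146.6 kHz, 155.2 kHz.
Within [40 kHz, 98.2 kHz]: 46 kHz, 54.6 kHz, 96.3 kHz.

46 kHz, 54.6 kHz, 96.3 kHz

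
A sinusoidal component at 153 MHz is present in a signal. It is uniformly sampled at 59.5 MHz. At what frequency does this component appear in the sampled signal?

25.5 MHz

153 MHz mod fs = 34 MHz.
34 MHz > fs/2 = 29.75 MHz, folds to fs − 34 MHz = 25.5 MHz.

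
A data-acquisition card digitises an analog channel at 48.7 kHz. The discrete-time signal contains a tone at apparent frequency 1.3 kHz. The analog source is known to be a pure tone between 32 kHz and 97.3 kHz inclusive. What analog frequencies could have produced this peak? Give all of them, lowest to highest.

47.4 kHz, 50 kHz, 96.1 kHz

Frequencies that alias to 1.3 kHz are k·fs ± 1.3 kHz for integer k ≥ 0.
k=0: 1.3 kHz.
k=1: 47.4 kHz, 50 kHz.
k=2: 96.1 kHz, 98.7 kHz.
k=3: 144.8 kHz, 147.4 kHz.
Within [32 kHz, 97.3 kHz]: 47.4 kHz, 50 kHz, 96.1 kHz.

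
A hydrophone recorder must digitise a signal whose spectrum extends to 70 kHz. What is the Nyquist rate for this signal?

140 kHz

Nyquist rate = 2 × 70 kHz = 140 kHz.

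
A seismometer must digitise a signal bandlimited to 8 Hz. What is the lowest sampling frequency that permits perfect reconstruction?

Nyquist rate = 2 × 8 Hz = 16 Hz.

16 Hz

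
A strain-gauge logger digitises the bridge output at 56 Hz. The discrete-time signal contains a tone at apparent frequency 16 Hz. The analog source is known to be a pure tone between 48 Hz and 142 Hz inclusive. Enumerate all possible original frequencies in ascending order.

72 Hz, 96 Hz, 128 Hz

Frequencies that alias to 16 Hz are k·fs ± 16 Hz for integer k ≥ 0.
k=0: 16 Hz.
k=1: 40 Hz, 72 Hz.
k=2: 96 Hz, 128 Hz.
k=3: 152 Hz, 184 Hz.
Within [48 Hz, 142 Hz]: 72 Hz, 96 Hz, 128 Hz.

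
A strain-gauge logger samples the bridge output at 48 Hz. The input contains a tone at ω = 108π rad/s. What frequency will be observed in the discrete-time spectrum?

6 Hz

ω = 108π rad/s → f = ω/(2π) = 54 Hz.
54 Hz mod fs = 6 Hz.
6 Hz ≤ fs/2 = 24 Hz, appears at 6 Hz.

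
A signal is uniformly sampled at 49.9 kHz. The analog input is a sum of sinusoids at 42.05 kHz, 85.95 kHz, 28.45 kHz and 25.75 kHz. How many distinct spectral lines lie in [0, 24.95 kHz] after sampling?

4

fs/2 = 24.95 kHz.
42.05 kHz > fs/2 = 24.95 kHz, folds to fs − 42.05 kHz = 7.85 kHz.
85.95 kHz mod fs = 36.05 kHz.
36.05 kHz > fs/2 = 24.95 kHz, folds to fs − 36.05 kHz = 13.85 kHz.
28.45 kHz > fs/2 = 24.95 kHz, folds to fs − 28.45 kHz = 21.45 kHz.
25.75 kHz > fs/2 = 24.95 kHz, folds to fs − 25.75 kHz = 24.15 kHz.
Distinct values: {7.85 kHz, 13.85 kHz, 21.45 kHz, 24.15 kHz} → 4.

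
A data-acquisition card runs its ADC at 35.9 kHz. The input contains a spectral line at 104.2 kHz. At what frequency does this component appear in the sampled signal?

104.2 kHz mod fs = 32.4 kHz.
32.4 kHz > fs/2 = 17.95 kHz, folds to fs − 32.4 kHz = 3.5 kHz.

3.5 kHz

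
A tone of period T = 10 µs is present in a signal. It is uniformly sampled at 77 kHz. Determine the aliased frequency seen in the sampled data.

23 kHz

T = 10 µs → f = 1/T = 100 kHz.
100 kHz mod fs = 23 kHz.
23 kHz ≤ fs/2 = 38.5 kHz, appears at 23 kHz.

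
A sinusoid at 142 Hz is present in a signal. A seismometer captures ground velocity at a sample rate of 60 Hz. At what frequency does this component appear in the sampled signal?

142 Hz mod fs = 22 Hz.
22 Hz ≤ fs/2 = 30 Hz, appears at 22 Hz.

22 Hz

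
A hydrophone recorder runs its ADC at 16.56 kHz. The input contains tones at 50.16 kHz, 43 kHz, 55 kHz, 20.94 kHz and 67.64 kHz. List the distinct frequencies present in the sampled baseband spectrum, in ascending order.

0.48 kHz, 1.4 kHz, 4.38 kHz, 5.32 kHz, 6.68 kHz

fs/2 = 8.28 kHz.
50.16 kHz mod fs = 0.48 kHz.
0.48 kHz ≤ fs/2 = 8.28 kHz, appears at 0.48 kHz.
43 kHz mod fs = 9.88 kHz.
9.88 kHz > fs/2 = 8.28 kHz, folds to fs − 9.88 kHz = 6.68 kHz.
55 kHz mod fs = 5.32 kHz.
5.32 kHz ≤ fs/2 = 8.28 kHz, appears at 5.32 kHz.
20.94 kHz mod fs = 4.38 kHz.
4.38 kHz ≤ fs/2 = 8.28 kHz, appears at 4.38 kHz.
67.64 kHz mod fs = 1.4 kHz.
1.4 kHz ≤ fs/2 = 8.28 kHz, appears at 1.4 kHz.
Distinct values: {0.48 kHz, 1.4 kHz, 4.38 kHz, 5.32 kHz, 6.68 kHz}.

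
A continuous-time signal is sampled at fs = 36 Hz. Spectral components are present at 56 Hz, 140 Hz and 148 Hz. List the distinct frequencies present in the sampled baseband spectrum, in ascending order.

fs/2 = 18 Hz.
56 Hz mod fs = 20 Hz.
20 Hz > fs/2 = 18 Hz, folds to fs − 20 Hz = 16 Hz.
140 Hz mod fs = 32 Hz.
32 Hz > fs/2 = 18 Hz, folds to fs − 32 Hz = 4 Hz.
148 Hz mod fs = 4 Hz.
4 Hz ≤ fs/2 = 18 Hz, appears at 4 Hz.
Distinct values: {4 Hz, 16 Hz}.

4 Hz, 16 Hz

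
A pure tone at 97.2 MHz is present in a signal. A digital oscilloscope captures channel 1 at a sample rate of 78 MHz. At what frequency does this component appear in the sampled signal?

19.2 MHz

97.2 MHz mod fs = 19.2 MHz.
19.2 MHz ≤ fs/2 = 39 MHz, appears at 19.2 MHz.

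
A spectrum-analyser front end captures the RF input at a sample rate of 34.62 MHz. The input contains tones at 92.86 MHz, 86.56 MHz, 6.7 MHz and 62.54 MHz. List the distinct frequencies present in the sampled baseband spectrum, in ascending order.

fs/2 = 17.31 MHz.
92.86 MHz mod fs = 23.62 MHz.
23.62 MHz > fs/2 = 17.31 MHz, folds to fs − 23.62 MHz = 11 MHz.
86.56 MHz mod fs = 17.32 MHz.
17.32 MHz > fs/2 = 17.31 MHz, folds to fs − 17.32 MHz = 17.3 MHz.
6.7 MHz ≤ fs/2 = 17.31 MHz, passes unchanged.
62.54 MHz mod fs = 27.92 MHz.
27.92 MHz > fs/2 = 17.31 MHz, folds to fs − 27.92 MHz = 6.7 MHz.
Distinct values: {6.7 MHz, 11 MHz, 17.3 MHz}.

6.7 MHz, 11 MHz, 17.3 MHz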